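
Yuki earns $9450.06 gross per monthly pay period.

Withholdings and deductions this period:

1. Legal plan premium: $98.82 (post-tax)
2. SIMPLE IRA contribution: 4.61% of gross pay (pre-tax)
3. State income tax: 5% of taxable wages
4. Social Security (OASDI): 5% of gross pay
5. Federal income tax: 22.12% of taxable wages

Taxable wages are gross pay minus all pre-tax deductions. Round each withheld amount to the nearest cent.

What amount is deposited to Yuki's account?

$5998.38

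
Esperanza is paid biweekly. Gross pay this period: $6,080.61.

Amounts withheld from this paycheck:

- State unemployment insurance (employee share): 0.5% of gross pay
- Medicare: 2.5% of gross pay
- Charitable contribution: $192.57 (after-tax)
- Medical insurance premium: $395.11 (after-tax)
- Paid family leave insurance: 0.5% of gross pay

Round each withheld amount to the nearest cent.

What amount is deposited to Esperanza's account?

$5,280.11

Paid family leave insurance: $6,080.61 × 0.005 = $30.40
State unemployment insurance (employee share): $6,080.61 × 0.005 = $30.40
Medicare: $6,080.61 × 0.025 = $152.02
Medical insurance premium: $395.11
Charitable contribution: $192.57
Total deductions = $30.40 + $30.40 + $152.02 + $395.11 + $192.57 = $800.50
Net pay = $6,080.61 − $800.50 = $5,280.11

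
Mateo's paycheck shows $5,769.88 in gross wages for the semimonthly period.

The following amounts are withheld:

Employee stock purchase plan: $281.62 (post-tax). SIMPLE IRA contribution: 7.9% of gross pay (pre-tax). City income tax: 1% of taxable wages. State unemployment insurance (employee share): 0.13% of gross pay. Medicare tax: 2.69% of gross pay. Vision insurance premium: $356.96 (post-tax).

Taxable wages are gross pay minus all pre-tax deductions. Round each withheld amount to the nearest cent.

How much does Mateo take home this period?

$4,459.63

SIMPLE IRA contribution: $5,769.88 × 0.079 = $455.82
Taxable wages = $5,769.88 − $455.82 = $5,314.06
City income tax: $5,314.06 × 0.01 = $53.14
State unemployment insurance (employee share): $5,769.88 × 0.0013 = $7.50
Medicare tax: $5,769.88 × 0.0269 = $155.21
Vision insurance premium: $356.96
Employee stock purchase plan: $281.62
Total deductions = $455.82 + $53.14 + $7.50 + $155.21 + $356.96 + $281.62 = $1,310.25
Net pay = $5,769.88 − $1,310.25 = $4,459.63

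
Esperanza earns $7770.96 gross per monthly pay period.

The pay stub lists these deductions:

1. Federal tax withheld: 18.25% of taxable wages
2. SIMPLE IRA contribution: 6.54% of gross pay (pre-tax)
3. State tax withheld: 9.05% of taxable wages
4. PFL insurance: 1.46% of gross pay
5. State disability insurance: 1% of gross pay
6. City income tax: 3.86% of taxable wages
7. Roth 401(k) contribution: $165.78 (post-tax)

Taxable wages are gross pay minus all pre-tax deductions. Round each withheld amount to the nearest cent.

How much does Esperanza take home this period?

$4642.72

SIMPLE IRA contribution: $7770.96 × 0.0654 = $508.22
Taxable wages = $7770.96 − $508.22 = $7262.74
Federal tax withheld: $7262.74 × 0.1825 = $1325.45
State tax withheld: $7262.74 × 0.0905 = $657.28
City income tax: $7262.74 × 0.0386 = $280.34
State disability insurance: $7770.96 × 0.01 = $77.71
PFL insurance: $7770.96 × 0.0146 = $113.46
Roth 401(k) contribution: $165.78
Total deductions = $508.22 + $1325.45 + $657.28 + $280.34 + $77.71 + $113.46 + $165.78 = $3128.24
Net pay = $7770.96 − $3128.24 = $4642.72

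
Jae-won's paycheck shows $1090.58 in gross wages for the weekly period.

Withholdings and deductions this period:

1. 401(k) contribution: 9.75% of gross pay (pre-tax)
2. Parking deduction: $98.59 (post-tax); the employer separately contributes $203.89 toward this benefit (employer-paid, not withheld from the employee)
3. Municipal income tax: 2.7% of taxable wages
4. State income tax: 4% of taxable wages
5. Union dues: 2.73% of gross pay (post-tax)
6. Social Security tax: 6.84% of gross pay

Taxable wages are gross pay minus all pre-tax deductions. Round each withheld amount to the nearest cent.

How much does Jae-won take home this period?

401(k) contribution: $1090.58 × 0.0975 = $106.33
Taxable wages = $1090.58 − $106.33 = $984.25
State income tax: $984.25 × 0.04 = $39.37
Municipal income tax: $984.25 × 0.027 = $26.57
Social Security tax: $1090.58 × 0.0684 = $74.60
Union dues: $1090.58 × 0.0273 = $29.77
Parking deduction: $98.59
(Employer's $203.89 toward parking deduction is not withheld from the employee.)
Total deductions = $106.33 + $39.37 + $26.57 + $74.60 + $29.77 + $98.59 = $375.23
Net pay = $1090.58 − $375.23 = $715.35

$715.35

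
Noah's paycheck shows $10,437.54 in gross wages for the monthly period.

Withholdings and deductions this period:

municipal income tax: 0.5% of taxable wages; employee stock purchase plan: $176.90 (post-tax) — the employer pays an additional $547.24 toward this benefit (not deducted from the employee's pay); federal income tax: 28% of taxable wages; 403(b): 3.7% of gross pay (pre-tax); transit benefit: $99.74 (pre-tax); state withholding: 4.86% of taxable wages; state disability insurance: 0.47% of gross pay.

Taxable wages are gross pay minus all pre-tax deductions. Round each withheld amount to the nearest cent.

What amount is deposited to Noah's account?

$6,405.79

Transit benefit: $99.74
403(b): $10,437.54 × 0.037 = $386.19
Pre-tax total = $99.74 + $386.19 = $485.93
Taxable wages = $10,437.54 − $485.93 = $9,951.61
Federal income tax: $9,951.61 × 0.28 = $2,786.45
State withholding: $9,951.61 × 0.0486 = $483.65
Municipal income tax: $9,951.61 × 0.005 = $49.76
State disability insurance: $10,437.54 × 0.0047 = $49.06
Employee stock purchase plan: $176.90
(Employer's $547.24 toward employee stock purchase plan is not withheld from the employee.)
Total deductions = $99.74 + $386.19 + $2,786.45 + $483.65 + $49.76 + $49.06 + $176.90 = $4,031.75
Net pay = $10,437.54 − $4,031.75 = $6,405.79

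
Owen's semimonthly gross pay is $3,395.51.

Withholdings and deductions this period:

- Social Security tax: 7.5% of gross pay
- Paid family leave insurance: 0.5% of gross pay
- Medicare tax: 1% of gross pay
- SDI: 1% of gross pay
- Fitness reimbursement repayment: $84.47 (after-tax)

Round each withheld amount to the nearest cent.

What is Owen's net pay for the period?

SDI: $3,395.51 × 0.01 = $33.96
Medicare tax: $3,395.51 × 0.01 = $33.96
Social Security tax: $3,395.51 × 0.075 = $254.66
Paid family leave insurance: $3,395.51 × 0.005 = $16.98
Fitness reimbursement repayment: $84.47
Total deductions = $33.96 + $33.96 + $254.66 + $16.98 + $84.47 = $424.03
Net pay = $3,395.51 − $424.03 = $2,971.48

$2,971.48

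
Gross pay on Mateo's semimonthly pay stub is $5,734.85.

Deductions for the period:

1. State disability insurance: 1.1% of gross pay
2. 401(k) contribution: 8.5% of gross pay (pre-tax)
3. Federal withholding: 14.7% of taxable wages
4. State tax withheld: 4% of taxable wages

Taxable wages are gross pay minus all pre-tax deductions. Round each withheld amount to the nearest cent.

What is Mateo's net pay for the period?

$4,203.04

401(k) contribution: $5,734.85 × 0.085 = $487.46
Taxable wages = $5,734.85 − $487.46 = $5,247.39
Federal withholding: $5,247.39 × 0.147 = $771.37
State tax withheld: $5,247.39 × 0.04 = $209.90
State disability insurance: $5,734.85 × 0.011 = $63.08
Total deductions = $487.46 + $771.37 + $209.90 + $63.08 = $1,531.81
Net pay = $5,734.85 − $1,531.81 = $4,203.04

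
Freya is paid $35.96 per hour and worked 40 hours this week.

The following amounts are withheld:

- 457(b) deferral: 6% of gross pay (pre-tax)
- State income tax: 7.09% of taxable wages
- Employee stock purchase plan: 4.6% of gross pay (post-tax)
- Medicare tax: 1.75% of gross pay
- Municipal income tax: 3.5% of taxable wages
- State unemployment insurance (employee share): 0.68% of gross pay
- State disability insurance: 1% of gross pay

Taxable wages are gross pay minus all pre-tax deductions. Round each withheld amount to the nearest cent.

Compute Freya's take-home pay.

Gross pay: 40 × $35.96 = $1,438.40
457(b) deferral: $1,438.40 × 0.06 = $86.30
Taxable wages = $1,438.40 − $86.30 = $1,352.10
State income tax: $1,352.10 × 0.0709 = $95.86
Municipal income tax: $1,352.10 × 0.035 = $47.32
State unemployment insurance (employee share): $1,438.40 × 0.0068 = $9.78
State disability insurance: $1,438.40 × 0.01 = $14.38
Medicare tax: $1,438.40 × 0.0175 = $25.17
Employee stock purchase plan: $1,438.40 × 0.046 = $66.17
Total deductions = $86.30 + $95.86 + $47.32 + $9.78 + $14.38 + $25.17 + $66.17 = $344.98
Net pay = $1,438.40 − $344.98 = $1,093.42

$1,093.42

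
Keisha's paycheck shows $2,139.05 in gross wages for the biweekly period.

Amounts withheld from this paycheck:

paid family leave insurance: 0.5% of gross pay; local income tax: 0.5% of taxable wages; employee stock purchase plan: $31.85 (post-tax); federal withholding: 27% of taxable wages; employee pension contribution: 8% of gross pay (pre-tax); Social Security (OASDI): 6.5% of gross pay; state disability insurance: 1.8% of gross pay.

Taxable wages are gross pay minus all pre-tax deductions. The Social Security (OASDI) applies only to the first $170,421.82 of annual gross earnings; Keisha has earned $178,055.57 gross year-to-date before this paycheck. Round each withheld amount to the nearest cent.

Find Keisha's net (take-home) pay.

Employee pension contribution: $2,139.05 × 0.08 = $171.12
Taxable wages = $2,139.05 − $171.12 = $1,967.93
Federal withholding: $1,967.93 × 0.27 = $531.34
Local income tax: $1,967.93 × 0.005 = $9.84
Social Security (OASDI): annual cap $170,421.82 already reached (YTD $178,055.57), so $0.00
Paid family leave insurance: $2,139.05 × 0.005 = $10.70
State disability insurance: $2,139.05 × 0.018 = $38.50
Employee stock purchase plan: $31.85
Total deductions = $171.12 + $531.34 + $9.84 + $0.00 + $10.70 + $38.50 + $31.85 = $793.35
Net pay = $2,139.05 − $793.35 = $1,345.70

$1,345.70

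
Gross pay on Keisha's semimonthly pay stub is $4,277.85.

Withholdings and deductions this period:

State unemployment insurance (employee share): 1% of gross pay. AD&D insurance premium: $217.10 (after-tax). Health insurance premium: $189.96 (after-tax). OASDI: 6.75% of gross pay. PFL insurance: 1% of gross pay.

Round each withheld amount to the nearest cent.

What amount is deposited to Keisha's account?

$3,496.48

OASDI: $4,277.85 × 0.0675 = $288.75
PFL insurance: $4,277.85 × 0.01 = $42.78
State unemployment insurance (employee share): $4,277.85 × 0.01 = $42.78
AD&D insurance premium: $217.10
Health insurance premium: $189.96
Total deductions = $288.75 + $42.78 + $42.78 + $217.10 + $189.96 = $781.37
Net pay = $4,277.85 − $781.37 = $3,496.48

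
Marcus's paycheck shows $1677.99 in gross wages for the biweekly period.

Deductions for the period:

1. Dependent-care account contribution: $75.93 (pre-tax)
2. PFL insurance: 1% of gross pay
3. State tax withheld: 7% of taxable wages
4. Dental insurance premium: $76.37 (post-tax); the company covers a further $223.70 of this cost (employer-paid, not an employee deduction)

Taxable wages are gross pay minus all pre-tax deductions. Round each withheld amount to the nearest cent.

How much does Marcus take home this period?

$1396.77

Dependent-care account contribution: $75.93
Taxable wages = $1677.99 − $75.93 = $1602.06
State tax withheld: $1602.06 × 0.07 = $112.14
PFL insurance: $1677.99 × 0.01 = $16.78
Dental insurance premium: $76.37
(Employer's $223.70 toward dental insurance premium is not withheld from the employee.)
Total deductions = $75.93 + $112.14 + $16.78 + $76.37 = $281.22
Net pay = $1677.99 − $281.22 = $1396.77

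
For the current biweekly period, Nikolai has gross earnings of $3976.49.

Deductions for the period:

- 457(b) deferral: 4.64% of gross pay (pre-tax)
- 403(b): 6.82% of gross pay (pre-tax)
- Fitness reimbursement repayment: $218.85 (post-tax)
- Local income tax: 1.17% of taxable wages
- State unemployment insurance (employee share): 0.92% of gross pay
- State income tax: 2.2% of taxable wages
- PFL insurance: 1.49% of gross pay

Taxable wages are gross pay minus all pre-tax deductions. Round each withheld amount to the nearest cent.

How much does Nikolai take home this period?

457(b) deferral: $3976.49 × 0.0464 = $184.51
403(b): $3976.49 × 0.0682 = $271.20
Pre-tax total = $184.51 + $271.20 = $455.71
Taxable wages = $3976.49 − $455.71 = $3520.78
Local income tax: $3520.78 × 0.0117 = $41.19
State income tax: $3520.78 × 0.022 = $77.46
State unemployment insurance (employee share): $3976.49 × 0.0092 = $36.58
PFL insurance: $3976.49 × 0.0149 = $59.25
Fitness reimbursement repayment: $218.85
Total deductions = $184.51 + $271.20 + $41.19 + $77.46 + $36.58 + $59.25 + $218.85 = $889.04
Net pay = $3976.49 − $889.04 = $3087.45

$3087.45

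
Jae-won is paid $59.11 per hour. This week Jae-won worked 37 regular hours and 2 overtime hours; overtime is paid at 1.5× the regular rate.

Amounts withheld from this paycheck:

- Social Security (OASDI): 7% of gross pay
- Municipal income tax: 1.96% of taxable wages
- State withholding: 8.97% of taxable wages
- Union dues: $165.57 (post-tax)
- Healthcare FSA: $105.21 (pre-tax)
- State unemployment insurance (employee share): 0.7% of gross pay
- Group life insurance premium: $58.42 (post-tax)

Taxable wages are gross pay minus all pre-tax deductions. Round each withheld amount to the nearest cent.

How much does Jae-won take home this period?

Regular pay: 37 × $59.11 = $2,187.07
Overtime pay: 2 × $59.11 × 1.5 = $177.33
Gross pay = $2,187.07 + $177.33 = $2,364.40
Healthcare FSA: $105.21
Taxable wages = $2,364.40 − $105.21 = $2,259.19
State withholding: $2,259.19 × 0.0897 = $202.65
Municipal income tax: $2,259.19 × 0.0196 = $44.28
Social Security (OASDI): $2,364.40 × 0.07 = $165.51
State unemployment insurance (employee share): $2,364.40 × 0.007 = $16.55
Group life insurance premium: $58.42
Union dues: $165.57
Total deductions = $105.21 + $202.65 + $44.28 + $165.51 + $16.55 + $58.42 + $165.57 = $758.19
Net pay = $2,364.40 − $758.19 = $1,606.21

$1,606.21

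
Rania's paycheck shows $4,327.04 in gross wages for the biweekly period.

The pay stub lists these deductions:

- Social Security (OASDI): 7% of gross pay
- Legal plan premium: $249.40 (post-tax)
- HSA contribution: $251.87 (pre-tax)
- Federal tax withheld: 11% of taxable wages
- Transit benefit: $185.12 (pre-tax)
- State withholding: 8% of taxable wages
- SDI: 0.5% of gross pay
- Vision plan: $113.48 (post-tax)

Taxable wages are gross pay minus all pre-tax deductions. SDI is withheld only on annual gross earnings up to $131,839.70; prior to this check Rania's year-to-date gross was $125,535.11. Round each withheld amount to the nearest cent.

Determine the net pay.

$2,463.53

HSA contribution: $251.87
Transit benefit: $185.12
Pre-tax total = $251.87 + $185.12 = $436.99
Taxable wages = $4,327.04 − $436.99 = $3,890.05
State withholding: $3,890.05 × 0.08 = $311.20
Federal tax withheld: $3,890.05 × 0.11 = $427.91
Social Security (OASDI): $4,327.04 × 0.07 = $302.89
SDI: cap not yet reached, full $4,327.04 is subject → $4,327.04 × 0.005 = $21.64
Vision plan: $113.48
Legal plan premium: $249.40
Total deductions = $251.87 + $185.12 + $311.20 + $427.91 + $302.89 + $21.64 + $113.48 + $249.40 = $1,863.51
Net pay = $4,327.04 − $1,863.51 = $2,463.53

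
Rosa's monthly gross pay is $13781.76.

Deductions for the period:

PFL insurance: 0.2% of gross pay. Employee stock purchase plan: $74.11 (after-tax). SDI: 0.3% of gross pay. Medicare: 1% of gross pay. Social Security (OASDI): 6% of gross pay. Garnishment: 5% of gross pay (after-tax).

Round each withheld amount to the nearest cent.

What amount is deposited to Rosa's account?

$11984.92

SDI: $13781.76 × 0.003 = $41.35
Medicare: $13781.76 × 0.01 = $137.82
PFL insurance: $13781.76 × 0.002 = $27.56
Social Security (OASDI): $13781.76 × 0.06 = $826.91
Garnishment: $13781.76 × 0.05 = $689.09
Employee stock purchase plan: $74.11
Total deductions = $41.35 + $137.82 + $27.56 + $826.91 + $689.09 + $74.11 = $1796.84
Net pay = $13781.76 − $1796.84 = $11984.92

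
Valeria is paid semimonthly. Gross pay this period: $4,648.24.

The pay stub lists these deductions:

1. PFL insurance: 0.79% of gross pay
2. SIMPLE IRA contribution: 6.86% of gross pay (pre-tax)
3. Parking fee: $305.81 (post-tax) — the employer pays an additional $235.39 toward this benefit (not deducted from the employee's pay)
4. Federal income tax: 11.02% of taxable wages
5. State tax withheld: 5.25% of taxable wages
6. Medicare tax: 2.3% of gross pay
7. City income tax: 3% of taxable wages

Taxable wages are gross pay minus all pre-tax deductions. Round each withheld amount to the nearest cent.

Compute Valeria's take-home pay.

$3,045.66

SIMPLE IRA contribution: $4,648.24 × 0.0686 = $318.87
Taxable wages = $4,648.24 − $318.87 = $4,329.37
Federal income tax: $4,329.37 × 0.1102 = $477.10
State tax withheld: $4,329.37 × 0.0525 = $227.29
City income tax: $4,329.37 × 0.03 = $129.88
PFL insurance: $4,648.24 × 0.0079 = $36.72
Medicare tax: $4,648.24 × 0.023 = $106.91
Parking fee: $305.81
(Employer's $235.39 toward parking fee is not withheld from the employee.)
Total deductions = $318.87 + $477.10 + $227.29 + $129.88 + $36.72 + $106.91 + $305.81 = $1,602.58
Net pay = $4,648.24 − $1,602.58 = $3,045.66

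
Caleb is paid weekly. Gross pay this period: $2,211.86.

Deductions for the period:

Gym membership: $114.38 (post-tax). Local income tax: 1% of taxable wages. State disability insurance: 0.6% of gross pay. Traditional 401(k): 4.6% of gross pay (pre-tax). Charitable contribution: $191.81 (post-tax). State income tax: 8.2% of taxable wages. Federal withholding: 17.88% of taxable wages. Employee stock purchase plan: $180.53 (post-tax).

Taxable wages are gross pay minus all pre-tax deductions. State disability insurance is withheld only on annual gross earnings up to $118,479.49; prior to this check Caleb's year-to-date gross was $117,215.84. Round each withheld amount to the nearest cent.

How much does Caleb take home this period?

$1,044.39

Traditional 401(k): $2,211.86 × 0.046 = $101.75
Taxable wages = $2,211.86 − $101.75 = $2,110.11
State income tax: $2,110.11 × 0.082 = $173.03
Federal withholding: $2,110.11 × 0.1788 = $377.29
Local income tax: $2,110.11 × 0.01 = $21.10
State disability insurance: only $118,479.49 − $117,215.84 = $1,263.65 of this check is subject → $1,263.65 × 0.006 = $7.58
Charitable contribution: $191.81
Employee stock purchase plan: $180.53
Gym membership: $114.38
Total deductions = $101.75 + $173.03 + $377.29 + $21.10 + $7.58 + $191.81 + $180.53 + $114.38 = $1,167.47
Net pay = $2,211.86 − $1,167.47 = $1,044.39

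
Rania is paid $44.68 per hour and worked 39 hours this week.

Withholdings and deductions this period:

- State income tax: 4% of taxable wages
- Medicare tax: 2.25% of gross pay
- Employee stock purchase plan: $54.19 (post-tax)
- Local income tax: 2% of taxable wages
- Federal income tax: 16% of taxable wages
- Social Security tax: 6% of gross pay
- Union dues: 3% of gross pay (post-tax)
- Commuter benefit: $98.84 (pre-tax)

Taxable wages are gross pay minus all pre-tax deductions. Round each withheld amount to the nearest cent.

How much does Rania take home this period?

$1,031.84

Gross pay: 39 × $44.68 = $1,742.52
Commuter benefit: $98.84
Taxable wages = $1,742.52 − $98.84 = $1,643.68
Local income tax: $1,643.68 × 0.02 = $32.87
State income tax: $1,643.68 × 0.04 = $65.75
Federal income tax: $1,643.68 × 0.16 = $262.99
Social Security tax: $1,742.52 × 0.06 = $104.55
Medicare tax: $1,742.52 × 0.0225 = $39.21
Employee stock purchase plan: $54.19
Union dues: $1,742.52 × 0.03 = $52.28
Total deductions = $98.84 + $32.87 + $65.75 + $262.99 + $104.55 + $39.21 + $54.19 + $52.28 = $710.68
Net pay = $1,742.52 − $710.68 = $1,031.84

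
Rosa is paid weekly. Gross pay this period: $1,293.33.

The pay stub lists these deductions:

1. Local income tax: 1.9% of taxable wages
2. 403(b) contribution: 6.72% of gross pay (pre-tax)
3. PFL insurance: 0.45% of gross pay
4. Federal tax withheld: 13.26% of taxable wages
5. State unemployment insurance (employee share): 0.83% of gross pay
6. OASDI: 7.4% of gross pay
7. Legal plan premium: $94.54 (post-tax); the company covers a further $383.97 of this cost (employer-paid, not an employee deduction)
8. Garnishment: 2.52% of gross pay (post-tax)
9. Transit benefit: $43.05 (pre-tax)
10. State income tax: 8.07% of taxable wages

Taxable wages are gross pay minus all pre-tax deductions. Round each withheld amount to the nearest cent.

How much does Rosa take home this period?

Transit benefit: $43.05
403(b) contribution: $1,293.33 × 0.0672 = $86.91
Pre-tax total = $43.05 + $86.91 = $129.96
Taxable wages = $1,293.33 − $129.96 = $1,163.37
Federal tax withheld: $1,163.37 × 0.1326 = $154.26
Local income tax: $1,163.37 × 0.019 = $22.10
State income tax: $1,163.37 × 0.0807 = $93.88
PFL insurance: $1,293.33 × 0.0045 = $5.82
State unemployment insurance (employee share): $1,293.33 × 0.0083 = $10.73
OASDI: $1,293.33 × 0.074 = $95.71
Garnishment: $1,293.33 × 0.0252 = $32.59
Legal plan premium: $94.54
(Employer's $383.97 toward legal plan premium is not withheld from the employee.)
Total deductions = $43.05 + $86.91 + $154.26 + $22.10 + $93.88 + $5.82 + $10.73 + $95.71 + $32.59 + $94.54 = $639.59
Net pay = $1,293.33 − $639.59 = $653.74

$653.74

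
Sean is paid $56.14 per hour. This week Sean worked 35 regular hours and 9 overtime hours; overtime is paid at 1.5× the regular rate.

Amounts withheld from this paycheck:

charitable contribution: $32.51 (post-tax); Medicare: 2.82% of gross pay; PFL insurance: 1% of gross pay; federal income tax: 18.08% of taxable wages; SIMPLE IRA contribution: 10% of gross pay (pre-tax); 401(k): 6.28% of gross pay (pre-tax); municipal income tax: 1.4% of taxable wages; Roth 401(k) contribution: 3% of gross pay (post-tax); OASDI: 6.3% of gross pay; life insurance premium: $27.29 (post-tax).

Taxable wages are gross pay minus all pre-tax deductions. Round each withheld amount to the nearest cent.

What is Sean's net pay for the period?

Regular pay: 35 × $56.14 = $1,964.90
Overtime pay: 9 × $56.14 × 1.5 = $757.89
Gross pay = $1,964.90 + $757.89 = $2,722.79
401(k): $2,722.79 × 0.0628 = $170.99
SIMPLE IRA contribution: $2,722.79 × 0.1 = $272.28
Pre-tax total = $170.99 + $272.28 = $443.27
Taxable wages = $2,722.79 − $443.27 = $2,279.52
Municipal income tax: $2,279.52 × 0.014 = $31.91
Federal income tax: $2,279.52 × 0.1808 = $412.14
PFL insurance: $2,722.79 × 0.01 = $27.23
Medicare: $2,722.79 × 0.0282 = $76.78
OASDI: $2,722.79 × 0.063 = $171.54
Charitable contribution: $32.51
Roth 401(k) contribution: $2,722.79 × 0.03 = $81.68
Life insurance premium: $27.29
Total deductions = $170.99 + $272.28 + $31.91 + $412.14 + $27.23 + $76.78 + $171.54 + $32.51 + $81.68 + $27.29 = $1,304.35
Net pay = $2,722.79 − $1,304.35 = $1,418.44

$1,418.44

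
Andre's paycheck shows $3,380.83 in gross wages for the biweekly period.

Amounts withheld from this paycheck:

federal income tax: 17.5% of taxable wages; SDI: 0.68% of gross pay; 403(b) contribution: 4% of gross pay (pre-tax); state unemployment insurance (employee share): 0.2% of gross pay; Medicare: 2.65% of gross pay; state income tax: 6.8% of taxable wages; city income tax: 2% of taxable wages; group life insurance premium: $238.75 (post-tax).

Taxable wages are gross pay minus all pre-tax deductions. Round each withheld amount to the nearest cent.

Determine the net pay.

403(b) contribution: $3,380.83 × 0.04 = $135.23
Taxable wages = $3,380.83 − $135.23 = $3,245.60
State income tax: $3,245.60 × 0.068 = $220.70
Federal income tax: $3,245.60 × 0.175 = $567.98
City income tax: $3,245.60 × 0.02 = $64.91
SDI: $3,380.83 × 0.0068 = $22.99
Medicare: $3,380.83 × 0.0265 = $89.59
State unemployment insurance (employee share): $3,380.83 × 0.002 = $6.76
Group life insurance premium: $238.75
Total deductions = $135.23 + $220.70 + $567.98 + $64.91 + $22.99 + $89.59 + $6.76 + $238.75 = $1,346.91
Net pay = $3,380.83 − $1,346.91 = $2,033.92

$2,033.92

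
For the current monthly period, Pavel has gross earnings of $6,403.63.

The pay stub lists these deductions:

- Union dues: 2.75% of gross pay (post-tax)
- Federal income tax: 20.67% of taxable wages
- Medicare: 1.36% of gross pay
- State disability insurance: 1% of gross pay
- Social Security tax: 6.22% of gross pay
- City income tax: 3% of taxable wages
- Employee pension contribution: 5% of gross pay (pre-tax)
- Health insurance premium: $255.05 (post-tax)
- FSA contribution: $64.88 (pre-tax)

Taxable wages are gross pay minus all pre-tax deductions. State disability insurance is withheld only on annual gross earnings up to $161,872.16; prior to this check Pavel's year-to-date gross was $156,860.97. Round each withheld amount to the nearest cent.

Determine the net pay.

FSA contribution: $64.88
Employee pension contribution: $6,403.63 × 0.05 = $320.18
Pre-tax total = $64.88 + $320.18 = $385.06
Taxable wages = $6,403.63 − $385.06 = $6,018.57
Federal income tax: $6,018.57 × 0.2067 = $1,244.04
City income tax: $6,018.57 × 0.03 = $180.56
Medicare: $6,403.63 × 0.0136 = $87.09
Social Security tax: $6,403.63 × 0.0622 = $398.31
State disability insurance: only $161,872.16 − $156,860.97 = $5,011.19 of this check is subject → $5,011.19 × 0.01 = $50.11
Health insurance premium: $255.05
Union dues: $6,403.63 × 0.0275 = $176.10
Total deductions = $64.88 + $320.18 + $1,244.04 + $180.56 + $87.09 + $398.31 + $50.11 + $255.05 + $176.10 = $2,776.32
Net pay = $6,403.63 − $2,776.32 = $3,627.31

$3,627.31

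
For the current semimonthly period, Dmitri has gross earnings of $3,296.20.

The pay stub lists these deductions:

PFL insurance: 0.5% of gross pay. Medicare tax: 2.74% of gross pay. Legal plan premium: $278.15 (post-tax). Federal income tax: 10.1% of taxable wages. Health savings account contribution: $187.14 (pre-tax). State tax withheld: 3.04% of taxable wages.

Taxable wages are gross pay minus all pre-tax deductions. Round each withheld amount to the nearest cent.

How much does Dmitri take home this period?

$2,315.57

Health savings account contribution: $187.14
Taxable wages = $3,296.20 − $187.14 = $3,109.06
Federal income tax: $3,109.06 × 0.101 = $314.02
State tax withheld: $3,109.06 × 0.0304 = $94.52
PFL insurance: $3,296.20 × 0.005 = $16.48
Medicare tax: $3,296.20 × 0.0274 = $90.32
Legal plan premium: $278.15
Total deductions = $187.14 + $314.02 + $94.52 + $16.48 + $90.32 + $278.15 = $980.63
Net pay = $3,296.20 − $980.63 = $2,315.57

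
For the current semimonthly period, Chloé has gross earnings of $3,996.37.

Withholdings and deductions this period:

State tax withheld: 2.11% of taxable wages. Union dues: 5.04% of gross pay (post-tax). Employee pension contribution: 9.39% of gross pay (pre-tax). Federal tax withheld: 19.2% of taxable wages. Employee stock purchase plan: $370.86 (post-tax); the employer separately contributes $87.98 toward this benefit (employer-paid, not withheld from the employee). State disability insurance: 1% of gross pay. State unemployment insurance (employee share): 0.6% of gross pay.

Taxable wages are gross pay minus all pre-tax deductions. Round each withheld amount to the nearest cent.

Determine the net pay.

Employee pension contribution: $3,996.37 × 0.0939 = $375.26
Taxable wages = $3,996.37 − $375.26 = $3,621.11
State tax withheld: $3,621.11 × 0.0211 = $76.41
Federal tax withheld: $3,621.11 × 0.192 = $695.25
State disability insurance: $3,996.37 × 0.01 = $39.96
State unemployment insurance (employee share): $3,996.37 × 0.006 = $23.98
Union dues: $3,996.37 × 0.0504 = $201.42
Employee stock purchase plan: $370.86
(Employer's $87.98 toward employee stock purchase plan is not withheld from the employee.)
Total deductions = $375.26 + $76.41 + $695.25 + $39.96 + $23.98 + $201.42 + $370.86 = $1,783.14
Net pay = $3,996.37 − $1,783.14 = $2,213.23

$2,213.23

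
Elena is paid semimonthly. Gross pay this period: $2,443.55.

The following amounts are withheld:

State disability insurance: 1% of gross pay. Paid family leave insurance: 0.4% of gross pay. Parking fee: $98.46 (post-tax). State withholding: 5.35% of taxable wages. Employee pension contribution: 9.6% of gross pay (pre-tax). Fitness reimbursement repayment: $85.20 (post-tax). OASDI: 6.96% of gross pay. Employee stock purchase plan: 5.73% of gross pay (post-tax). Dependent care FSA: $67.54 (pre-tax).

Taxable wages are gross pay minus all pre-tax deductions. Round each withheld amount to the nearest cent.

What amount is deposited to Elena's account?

$1,498.90

Employee pension contribution: $2,443.55 × 0.096 = $234.58
Dependent care FSA: $67.54
Pre-tax total = $234.58 + $67.54 = $302.12
Taxable wages = $2,443.55 − $302.12 = $2,141.43
State withholding: $2,141.43 × 0.0535 = $114.57
Paid family leave insurance: $2,443.55 × 0.004 = $9.77
State disability insurance: $2,443.55 × 0.01 = $24.44
OASDI: $2,443.55 × 0.0696 = $170.07
Employee stock purchase plan: $2,443.55 × 0.0573 = $140.02
Fitness reimbursement repayment: $85.20
Parking fee: $98.46
Total deductions = $234.58 + $67.54 + $114.57 + $9.77 + $24.44 + $170.07 + $140.02 + $85.20 + $98.46 = $944.65
Net pay = $2,443.55 − $944.65 = $1,498.90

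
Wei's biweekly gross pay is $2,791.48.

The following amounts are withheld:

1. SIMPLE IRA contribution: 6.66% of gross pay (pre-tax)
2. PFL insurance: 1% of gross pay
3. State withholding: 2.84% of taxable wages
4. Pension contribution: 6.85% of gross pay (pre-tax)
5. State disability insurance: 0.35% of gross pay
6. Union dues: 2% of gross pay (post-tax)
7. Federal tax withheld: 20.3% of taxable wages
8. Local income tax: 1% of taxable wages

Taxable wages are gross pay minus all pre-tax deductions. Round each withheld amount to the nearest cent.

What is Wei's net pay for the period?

$1,738.02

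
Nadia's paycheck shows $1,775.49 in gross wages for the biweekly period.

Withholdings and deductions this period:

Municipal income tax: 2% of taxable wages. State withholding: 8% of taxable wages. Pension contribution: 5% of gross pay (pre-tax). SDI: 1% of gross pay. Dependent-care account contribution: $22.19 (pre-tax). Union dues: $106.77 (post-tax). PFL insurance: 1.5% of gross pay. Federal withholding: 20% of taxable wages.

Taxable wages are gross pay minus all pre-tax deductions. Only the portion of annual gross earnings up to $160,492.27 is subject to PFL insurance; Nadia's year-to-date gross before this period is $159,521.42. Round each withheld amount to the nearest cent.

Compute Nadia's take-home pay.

$1,026.09

Pension contribution: $1,775.49 × 0.05 = $88.77
Dependent-care account contribution: $22.19
Pre-tax total = $88.77 + $22.19 = $110.96
Taxable wages = $1,775.49 − $110.96 = $1,664.53
Municipal income tax: $1,664.53 × 0.02 = $33.29
State withholding: $1,664.53 × 0.08 = $133.16
Federal withholding: $1,664.53 × 0.2 = $332.91
PFL insurance: only $160,492.27 − $159,521.42 = $970.85 of this check is subject → $970.85 × 0.015 = $14.56
SDI: $1,775.49 × 0.01 = $17.75
Union dues: $106.77
Total deductions = $88.77 + $22.19 + $33.29 + $133.16 + $332.91 + $14.56 + $17.75 + $106.77 = $749.40
Net pay = $1,775.49 − $749.40 = $1,026.09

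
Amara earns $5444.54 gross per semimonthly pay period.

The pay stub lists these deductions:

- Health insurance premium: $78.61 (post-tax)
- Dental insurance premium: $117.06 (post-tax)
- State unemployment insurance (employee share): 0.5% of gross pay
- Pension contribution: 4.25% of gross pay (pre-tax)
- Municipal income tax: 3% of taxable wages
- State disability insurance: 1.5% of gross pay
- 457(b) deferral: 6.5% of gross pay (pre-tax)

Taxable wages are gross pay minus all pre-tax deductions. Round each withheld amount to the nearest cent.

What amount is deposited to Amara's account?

Pension contribution: $5444.54 × 0.0425 = $231.39
457(b) deferral: $5444.54 × 0.065 = $353.90
Pre-tax total = $231.39 + $353.90 = $585.29
Taxable wages = $5444.54 − $585.29 = $4859.25
Municipal income tax: $4859.25 × 0.03 = $145.78
State unemployment insurance (employee share): $5444.54 × 0.005 = $27.22
State disability insurance: $5444.54 × 0.015 = $81.67
Dental insurance premium: $117.06
Health insurance premium: $78.61
Total deductions = $231.39 + $353.90 + $145.78 + $27.22 + $81.67 + $117.06 + $78.61 = $1035.63
Net pay = $5444.54 − $1035.63 = $4408.91

$4408.91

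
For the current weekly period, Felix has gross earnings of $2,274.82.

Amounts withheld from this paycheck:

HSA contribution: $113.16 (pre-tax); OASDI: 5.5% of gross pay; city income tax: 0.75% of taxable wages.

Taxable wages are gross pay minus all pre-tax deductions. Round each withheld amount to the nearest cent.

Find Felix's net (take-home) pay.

HSA contribution: $113.16
Taxable wages = $2,274.82 − $113.16 = $2,161.66
City income tax: $2,161.66 × 0.0075 = $16.21
OASDI: $2,274.82 × 0.055 = $125.12
Total deductions = $113.16 + $16.21 + $125.12 = $254.49
Net pay = $2,274.82 − $254.49 = $2,020.33

$2,020.33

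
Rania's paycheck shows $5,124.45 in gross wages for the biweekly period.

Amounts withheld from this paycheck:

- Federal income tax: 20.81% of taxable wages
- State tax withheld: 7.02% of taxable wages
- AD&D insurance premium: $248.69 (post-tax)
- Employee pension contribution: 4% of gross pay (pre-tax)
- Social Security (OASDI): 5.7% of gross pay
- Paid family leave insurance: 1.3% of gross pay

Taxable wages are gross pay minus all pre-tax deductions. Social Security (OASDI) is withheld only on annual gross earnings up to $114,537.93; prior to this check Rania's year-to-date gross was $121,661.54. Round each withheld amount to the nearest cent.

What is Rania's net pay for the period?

$3,235.07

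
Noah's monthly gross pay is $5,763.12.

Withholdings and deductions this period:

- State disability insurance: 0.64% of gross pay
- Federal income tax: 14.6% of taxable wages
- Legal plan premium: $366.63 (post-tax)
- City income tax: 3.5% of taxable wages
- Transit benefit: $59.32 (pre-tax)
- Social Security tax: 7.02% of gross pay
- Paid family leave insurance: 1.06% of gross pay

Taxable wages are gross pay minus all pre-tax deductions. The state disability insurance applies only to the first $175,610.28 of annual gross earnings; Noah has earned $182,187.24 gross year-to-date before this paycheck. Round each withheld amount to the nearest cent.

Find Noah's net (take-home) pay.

$3,839.13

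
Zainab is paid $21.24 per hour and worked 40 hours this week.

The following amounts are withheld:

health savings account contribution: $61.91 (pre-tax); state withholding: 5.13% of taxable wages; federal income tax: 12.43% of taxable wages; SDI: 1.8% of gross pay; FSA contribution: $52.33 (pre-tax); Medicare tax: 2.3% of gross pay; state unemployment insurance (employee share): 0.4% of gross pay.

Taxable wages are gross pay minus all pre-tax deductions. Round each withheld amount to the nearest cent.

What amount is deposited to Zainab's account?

$568.00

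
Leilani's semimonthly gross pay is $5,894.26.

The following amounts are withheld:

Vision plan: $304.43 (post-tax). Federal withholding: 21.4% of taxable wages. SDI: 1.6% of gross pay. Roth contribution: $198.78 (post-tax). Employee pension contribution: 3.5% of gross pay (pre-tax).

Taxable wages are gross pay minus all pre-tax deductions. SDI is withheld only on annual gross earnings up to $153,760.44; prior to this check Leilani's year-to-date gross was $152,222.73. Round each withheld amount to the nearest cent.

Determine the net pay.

$3,942.93

Employee pension contribution: $5,894.26 × 0.035 = $206.30
Taxable wages = $5,894.26 − $206.30 = $5,687.96
Federal withholding: $5,687.96 × 0.214 = $1,217.22
SDI: only $153,760.44 − $152,222.73 = $1,537.71 of this check is subject → $1,537.71 × 0.016 = $24.60
Vision plan: $304.43
Roth contribution: $198.78
Total deductions = $206.30 + $1,217.22 + $24.60 + $304.43 + $198.78 = $1,951.33
Net pay = $5,894.26 − $1,951.33 = $3,942.93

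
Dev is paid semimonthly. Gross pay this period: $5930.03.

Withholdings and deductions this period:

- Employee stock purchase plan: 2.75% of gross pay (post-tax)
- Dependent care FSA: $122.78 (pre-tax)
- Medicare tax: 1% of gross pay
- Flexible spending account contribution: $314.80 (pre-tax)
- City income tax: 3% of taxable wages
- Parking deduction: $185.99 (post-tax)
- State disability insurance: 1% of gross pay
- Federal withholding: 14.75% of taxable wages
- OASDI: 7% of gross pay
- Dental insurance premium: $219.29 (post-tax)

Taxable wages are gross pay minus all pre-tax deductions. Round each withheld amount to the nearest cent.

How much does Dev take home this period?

Dependent care FSA: $122.78
Flexible spending account contribution: $314.80
Pre-tax total = $122.78 + $314.80 = $437.58
Taxable wages = $5930.03 − $437.58 = $5492.45
Federal withholding: $5492.45 × 0.1475 = $810.14
City income tax: $5492.45 × 0.03 = $164.77
State disability insurance: $5930.03 × 0.01 = $59.30
Medicare tax: $5930.03 × 0.01 = $59.30
OASDI: $5930.03 × 0.07 = $415.10
Employee stock purchase plan: $5930.03 × 0.0275 = $163.08
Parking deduction: $185.99
Dental insurance premium: $219.29
Total deductions = $122.78 + $314.80 + $810.14 + $164.77 + $59.30 + $59.30 + $415.10 + $163.08 + $185.99 + $219.29 = $2514.55
Net pay = $5930.03 − $2514.55 = $3415.48

$3415.48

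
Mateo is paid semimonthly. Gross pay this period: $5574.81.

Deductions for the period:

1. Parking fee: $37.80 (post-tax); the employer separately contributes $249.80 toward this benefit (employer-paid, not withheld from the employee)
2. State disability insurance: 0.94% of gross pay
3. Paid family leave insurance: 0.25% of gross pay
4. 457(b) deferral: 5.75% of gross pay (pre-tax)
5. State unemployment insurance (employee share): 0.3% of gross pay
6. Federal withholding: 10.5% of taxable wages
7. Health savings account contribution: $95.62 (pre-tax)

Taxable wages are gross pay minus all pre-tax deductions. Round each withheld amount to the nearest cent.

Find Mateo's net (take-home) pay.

$4496.12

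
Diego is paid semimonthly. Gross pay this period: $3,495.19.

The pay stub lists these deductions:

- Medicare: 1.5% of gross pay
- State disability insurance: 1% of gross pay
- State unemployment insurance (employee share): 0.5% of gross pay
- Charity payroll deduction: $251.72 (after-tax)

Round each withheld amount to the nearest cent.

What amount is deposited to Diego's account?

$3,138.61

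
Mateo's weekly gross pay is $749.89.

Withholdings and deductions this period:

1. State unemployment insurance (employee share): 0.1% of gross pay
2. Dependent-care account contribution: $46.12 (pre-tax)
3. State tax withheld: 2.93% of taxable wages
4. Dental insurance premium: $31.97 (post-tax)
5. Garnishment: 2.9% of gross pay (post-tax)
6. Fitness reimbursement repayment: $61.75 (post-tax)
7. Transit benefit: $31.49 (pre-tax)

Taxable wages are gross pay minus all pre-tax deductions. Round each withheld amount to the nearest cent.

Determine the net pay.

$536.36

Dependent-care account contribution: $46.12
Transit benefit: $31.49
Pre-tax total = $46.12 + $31.49 = $77.61
Taxable wages = $749.89 − $77.61 = $672.28
State tax withheld: $672.28 × 0.0293 = $19.70
State unemployment insurance (employee share): $749.89 × 0.001 = $0.75
Garnishment: $749.89 × 0.029 = $21.75
Dental insurance premium: $31.97
Fitness reimbursement repayment: $61.75
Total deductions = $46.12 + $31.49 + $19.70 + $0.75 + $21.75 + $31.97 + $61.75 = $213.53
Net pay = $749.89 − $213.53 = $536.36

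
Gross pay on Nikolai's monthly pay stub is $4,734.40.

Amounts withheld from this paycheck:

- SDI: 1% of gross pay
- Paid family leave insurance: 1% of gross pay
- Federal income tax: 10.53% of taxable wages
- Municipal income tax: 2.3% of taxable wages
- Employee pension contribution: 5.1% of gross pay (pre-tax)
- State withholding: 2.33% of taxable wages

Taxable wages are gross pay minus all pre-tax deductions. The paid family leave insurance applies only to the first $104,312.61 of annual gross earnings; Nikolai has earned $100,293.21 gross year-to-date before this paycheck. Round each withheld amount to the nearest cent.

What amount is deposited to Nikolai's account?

Employee pension contribution: $4,734.40 × 0.051 = $241.45
Taxable wages = $4,734.40 − $241.45 = $4,492.95
Municipal income tax: $4,492.95 × 0.023 = $103.34
State withholding: $4,492.95 × 0.0233 = $104.69
Federal income tax: $4,492.95 × 0.1053 = $473.11
Paid family leave insurance: only $104,312.61 − $100,293.21 = $4,019.40 of this check is subject → $4,019.40 × 0.01 = $40.19
SDI: $4,734.40 × 0.01 = $47.34
Total deductions = $241.45 + $103.34 + $104.69 + $473.11 + $40.19 + $47.34 = $1,010.12
Net pay = $4,734.40 − $1,010.12 = $3,724.28

$3,724.28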